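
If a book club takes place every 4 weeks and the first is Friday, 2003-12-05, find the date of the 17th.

2005-02-25

The 17th occurrence is 16 intervals after the first: 16 × 28 = 448 days after 2003-12-05.
December has 31 days — 26 days to the end of December leaves 422.
2004 has 366 days (56 left).
January has 31 days (25 left).
25 days into February → 2005-02-25.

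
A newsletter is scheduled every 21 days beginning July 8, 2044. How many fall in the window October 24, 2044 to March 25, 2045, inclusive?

7

Occurrences land 21·i days after July 8, 2044 for i = 0, 1, 2, …
October 24, 2044 is 108 days after the start; 108 ÷ 21 = 5 remainder 3; since the remainder is 3, round up to i = 6. First occurrence in the window: #7 on November 11, 2044 (6×21 = 126 days in).
March 25, 2045 is 260 days after the start; 260 ÷ 21 = 12 remainder 8. Last occurrence in the window: #13 on March 17, 2045.
Occurrences #7 through #13: 7 in total.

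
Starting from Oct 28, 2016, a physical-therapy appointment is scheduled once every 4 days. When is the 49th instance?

May 8, 2017

The 49th occurrence is 48 intervals after the first: 48 × 4 = 192 days after Oct 28, 2016.
Oct has 31 days — 3 days to the end of Oct leaves 189.
Nov has 30 days (159 left).
Dec has 31 days (128 left).
Jan has 31 days (97 left).
Feb has 28 days (69 left).
Mar has 31 days (38 left).
Apr has 30 days (8 left).
8 days into May → May 8, 2017.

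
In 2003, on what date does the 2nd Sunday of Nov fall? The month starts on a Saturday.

Nov 2003 begins on a Saturday, so the first Sunday is Nov 2 (1 day later).
The 2nd Sunday is 1 weeks later: 2 + 7 = 9.

Nov 9, 2003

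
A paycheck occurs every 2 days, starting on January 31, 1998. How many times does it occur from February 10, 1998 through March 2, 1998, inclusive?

Occurrences land 2·i days after January 31, 1998 for i = 0, 1, 2, …
February 10, 1998 is 10 days after the start; 10 ÷ 2 = 5 remainder 0. First occurrence in the window: #6 on February 10, 1998 (5×2 = 10 days in).
March 2, 1998 is 30 days after the start; 30 ÷ 2 = 15 remainder 0. Last occurrence in the window: #16 on March 2, 1998.
Occurrences #6 through #16: 11 in total.

11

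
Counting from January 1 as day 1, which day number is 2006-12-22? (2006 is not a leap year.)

Days in months before December: 31 + 28 + 31 + 30 + 31 + 30 + 31 + 31 + 30 + 31 + 30 = 334.
Plus 22 days into December → day 356.

356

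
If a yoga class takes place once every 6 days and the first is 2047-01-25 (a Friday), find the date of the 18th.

The 18th occurrence is 17 intervals after the first: 17 × 6 = 102 days after 2047-01-25.
January has 31 days — 6 days to the end of January leaves 96.
February has 28 days (68 left).
March has 31 days (37 left).
April has 30 days (7 left).
7 days into May → 2047-05-07.

2047-05-07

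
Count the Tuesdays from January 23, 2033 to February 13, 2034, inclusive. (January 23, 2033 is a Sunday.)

55

January 23, 2033 is a Sunday; the first Tuesday on or after it is January 25, 2033 (2 days later).
From January 25, 2033 to February 13, 2034: 340 + 44 = 384 days (rest of 2033, to February 13, 2034 in 2034).
384 ÷ 7 = 54 full weeks with remainder 6, so 54 more Tuesdays after the first → 55.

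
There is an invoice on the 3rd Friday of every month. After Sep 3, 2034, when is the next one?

Sep 15, 2034

Sep 2034 starts on a Friday; its first Friday is the 1st, so the 3rd Friday is the 15th — Sep 15, 2034.
Sep 15, 2034 is after Sep 3, 2034, so that is the next one.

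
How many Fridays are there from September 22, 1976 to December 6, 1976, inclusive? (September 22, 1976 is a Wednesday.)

September 22, 1976 is a Wednesday; the first Friday on or after it is September 24, 1976 (2 days later).
From September 24, 1976 to December 6, 1976: 6 + 31 + 30 + 6 = 73 days (rest of September, October, November, December).
73 ÷ 7 = 10 full weeks with remainder 3, so 10 more Fridays after the first → 11.

11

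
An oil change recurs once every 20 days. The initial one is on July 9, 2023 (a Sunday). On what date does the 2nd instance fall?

July 29, 2023

The 2nd occurrence is 1 interval after the first: 1 × 20 = 20 days after July 9, 2023.
20 days later is July 29, 2023.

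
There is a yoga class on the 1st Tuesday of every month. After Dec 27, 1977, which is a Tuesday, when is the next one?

Jan 3, 1978

Dec 1977 starts on a Thursday, so its 1st Tuesday is Dec 6, 1977 (5 days in).
That is not after Dec 27, 1977, so look at Jan 1978.
Jan 1978 starts on a Sunday, so its 1st Tuesday is Jan 3, 1978 (2 days in).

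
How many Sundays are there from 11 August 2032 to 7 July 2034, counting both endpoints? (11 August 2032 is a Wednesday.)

99

11 August 2032 is a Wednesday; the first Sunday on or after it is 15 August 2032 (4 days later).
From 15 August 2032 to 7 July 2034: 138 + 365 + 188 = 691 days (rest of 2032, 2033, to 7 July 2034 in 2034).
691 ÷ 7 = 98 full weeks with remainder 5, so 98 more Sundays after the first → 99.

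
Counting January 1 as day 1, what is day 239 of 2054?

January has 31 days (239 − 31 = 208 remain).
February has 28 days (208 − 28 = 180 remain).
March has 31 days (180 − 31 = 149 remain).
April has 30 days (149 − 30 = 119 remain).
May has 31 days (119 − 31 = 88 remain).
June has 30 days (88 − 30 = 58 remain).
July has 31 days (58 − 31 = 27 remain).
27 into August → August 27.

27 August 2054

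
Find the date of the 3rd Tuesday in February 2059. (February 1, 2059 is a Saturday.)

February 2059 begins on a Saturday, so the first Tuesday is February 4 (3 days later).
The 3rd Tuesday is 2 weeks later: 4 + 14 = 18.

2059-02-18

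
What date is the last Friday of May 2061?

May 27, 2061

May 2061 begins on a Sunday, so the first Friday is May 6 (5 days later).
May 2061 has 31 days. Adding weeks: 6, 13, 20, 27 — the last one ≤ 31 is the 27th.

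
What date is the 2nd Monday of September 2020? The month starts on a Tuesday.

2020-09-14

September 2020 begins on a Tuesday, so the first Monday is September 7 (6 days later).
The 2nd Monday is 1 weeks later: 7 + 7 = 14.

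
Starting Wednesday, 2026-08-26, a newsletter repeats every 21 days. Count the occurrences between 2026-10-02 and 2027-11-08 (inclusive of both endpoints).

Occurrences land 21·i days after 2026-08-26 for i = 0, 1, 2, …
2026-10-02 is 37 days after the start; 37 ÷ 21 = 1 remainder 16; since the remainder is 16, round up to i = 2. First occurrence in the window: #3 on 2026-10-07 (2×21 = 42 days in).
2027-11-08 is 439 days after the start; 439 ÷ 21 = 20 remainder 19. Last occurrence in the window: #21 on 2027-10-20.
Occurrences #3 through #21: 19 in total.

19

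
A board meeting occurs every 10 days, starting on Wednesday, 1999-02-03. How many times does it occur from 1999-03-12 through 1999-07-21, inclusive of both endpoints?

13

Occurrences land 10·i days after 1999-02-03 for i = 0, 1, 2, …
1999-03-12 is 37 days after the start; 37 ÷ 10 = 3 remainder 7; since the remainder is 7, round up to i = 4. First occurrence in the window: #5 on 1999-03-15 (4×10 = 40 days in).
1999-07-21 is 168 days after the start; 168 ÷ 10 = 16 remainder 8. Last occurrence in the window: #17 on 1999-07-13.
Occurrences #5 through #17: 13 in total.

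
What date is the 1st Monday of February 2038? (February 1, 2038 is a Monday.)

February 2038 begins on a Monday, so the first Monday is February 1.

February 1, 2038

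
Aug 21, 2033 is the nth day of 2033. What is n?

Days in months before Aug: 31 + 28 + 31 + 30 + 31 + 30 + 31 = 212.
Plus 21 days into Aug → day 233.

233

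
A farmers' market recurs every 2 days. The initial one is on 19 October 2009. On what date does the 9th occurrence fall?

The 9th occurrence is 8 intervals after the first: 8 × 2 = 16 days after 19 October 2009.
October has 31 days — 12 days to the end of October leaves 4.
4 days into November → 4 November 2009.

4 November 2009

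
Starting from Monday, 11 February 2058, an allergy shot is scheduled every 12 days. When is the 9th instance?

The 9th occurrence is 8 intervals after the first: 8 × 12 = 96 days after 11 February 2058.
February has 28 days — 17 days to the end of February leaves 79.
March has 31 days (48 left).
April has 30 days (18 left).
18 days into May → 18 May 2058.

18 May 2058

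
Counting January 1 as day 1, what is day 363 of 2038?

2038-12-29

January has 31 days (363 − 31 = 332 remain).
February has 28 days (332 − 28 = 304 remain).
March has 31 days (304 − 31 = 273 remain).
April has 30 days (273 − 30 = 243 remain).
May has 31 days (243 − 31 = 212 remain).
June has 30 days (212 − 30 = 182 remain).
July has 31 days (182 − 31 = 151 remain).
August has 31 days (151 − 31 = 120 remain).
September has 30 days (120 − 30 = 90 remain).
October has 31 days (90 − 31 = 59 remain).
November has 30 days (59 − 30 = 29 remain).
29 into December → December 29.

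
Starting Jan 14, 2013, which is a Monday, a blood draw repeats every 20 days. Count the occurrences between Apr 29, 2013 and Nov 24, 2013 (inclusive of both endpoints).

10

Occurrences land 20·i days after Jan 14, 2013 for i = 0, 1, 2, …
Apr 29, 2013 is 105 days after the start; 105 ÷ 20 = 5 remainder 5; since the remainder is 5, round up to i = 6. First occurrence in the window: #7 on May 14, 2013 (6×20 = 120 days in).
Nov 24, 2013 is 314 days after the start; 314 ÷ 20 = 15 remainder 14. Last occurrence in the window: #16 on Nov 10, 2013.
Occurrences #7 through #16: 10 in total.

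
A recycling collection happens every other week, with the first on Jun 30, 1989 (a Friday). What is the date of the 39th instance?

Dec 14, 1990

The 39th occurrence is 38 intervals after the first: 38 × 14 = 532 days after Jun 30, 1989.
Jun has 30 days — 0 days to the end of Jun leaves 532.
From end of Jun to end of 1989 is 184 days (348 left).
Jan has 31 days (317 left).
Feb has 28 days (289 left).
Mar has 31 days (258 left).
Apr has 30 days (228 left).
May has 31 days (197 left).
Jun has 30 days (167 left).
Jul has 31 days (136 left).
Aug has 31 days (105 left).
Sep has 30 days (75 left).
Oct has 31 days (44 left).
Nov has 30 days (14 left).
14 days into Dec → Dec 14, 1990.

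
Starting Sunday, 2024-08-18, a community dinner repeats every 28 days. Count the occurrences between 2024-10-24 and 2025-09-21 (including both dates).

12

Occurrences land 28·i days after 2024-08-18 for i = 0, 1, 2, …
2024-10-24 is 67 days after the start; 67 ÷ 28 = 2 remainder 11; since the remainder is 11, round up to i = 3. First occurrence in the window: #4 on 2024-11-10 (3×28 = 84 days in).
2025-09-21 is 399 days after the start; 399 ÷ 28 = 14 remainder 7. Last occurrence in the window: #15 on 2025-09-14.
Occurrences #4 through #15: 12 in total.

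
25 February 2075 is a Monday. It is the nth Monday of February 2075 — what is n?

4th

Day 25 falls in week ⌈25/7⌉ of the month.
Days 1–7 hold the 1st Monday, 8–14 the 2nd, 15–21 the 3rd, 22–28 the 4th, 29–31 the 5th.
25 is in the range for the 4th.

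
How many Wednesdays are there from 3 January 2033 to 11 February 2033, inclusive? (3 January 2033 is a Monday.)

3 January 2033 is a Monday; the first Wednesday on or after it is 5 January 2033 (2 days later).
From 5 January 2033 to 11 February 2033: 26 + 11 = 37 days (rest of January, February).
37 ÷ 7 = 5 full weeks with remainder 2, so 5 more Wednesdays after the first → 6.

6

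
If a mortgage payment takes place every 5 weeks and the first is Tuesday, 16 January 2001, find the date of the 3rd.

The 3rd occurrence is 2 intervals after the first: 2 × 35 = 70 days after 16 January 2001.
January has 31 days — 15 days to the end of January leaves 55.
February has 28 days (27 left).
27 days into March → 27 March 2001.

27 March 2001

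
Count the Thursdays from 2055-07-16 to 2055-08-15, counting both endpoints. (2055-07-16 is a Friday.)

2055-07-16 is a Friday; the first Thursday on or after it is 2055-07-22 (6 days later).
From 2055-07-22 to 2055-08-15: 9 + 15 = 24 days (rest of July, August).
24 ÷ 7 = 3 full weeks with remainder 3, so 3 more Thursdays after the first → 4.

4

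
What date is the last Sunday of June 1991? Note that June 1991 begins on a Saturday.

June 1991 begins on a Saturday, so the first Sunday is June 2 (1 day later).
June 1991 has 30 days. Adding weeks: 2, 9, 16, 23, 30 — the last one ≤ 30 is the 30th.

1991-06-30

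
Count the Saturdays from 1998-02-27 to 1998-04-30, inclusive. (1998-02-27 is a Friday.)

9

1998-02-27 is a Friday; the first Saturday on or after it is 1998-02-28 (1 day later).
From 1998-02-28 to 1998-04-30: 0 + 31 + 30 = 61 days (rest of February, March, April).
61 ÷ 7 = 8 full weeks with remainder 5, so 8 more Saturdays after the first → 9.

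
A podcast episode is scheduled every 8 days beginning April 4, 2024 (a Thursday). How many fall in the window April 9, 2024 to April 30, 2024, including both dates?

3

Occurrences land 8·i days after April 4, 2024 for i = 0, 1, 2, …
April 9, 2024 is 5 days after the start; 5 ÷ 8 = 0 remainder 5; since the remainder is 5, round up to i = 1. First occurrence in the window: #2 on April 12, 2024 (1×8 = 8 days in).
April 30, 2024 is 26 days after the start; 26 ÷ 8 = 3 remainder 2. Last occurrence in the window: #4 on April 28, 2024.
Occurrences #2 through #4: 3 in total.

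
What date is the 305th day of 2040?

Jan has 31 days (305 − 31 = 274 remain).
Feb has 29 days (274 − 29 = 245 remain).
Mar has 31 days (245 − 31 = 214 remain).
Apr has 30 days (214 − 30 = 184 remain).
May has 31 days (184 − 31 = 153 remain).
Jun has 30 days (153 − 30 = 123 remain).
Jul has 31 days (123 − 31 = 92 remain).
Aug has 31 days (92 − 31 = 61 remain).
Sep has 30 days (61 − 30 = 31 remain).
31 into Oct → Oct 31.

Oct 31, 2040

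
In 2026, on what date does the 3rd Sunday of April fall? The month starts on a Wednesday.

2026-04-19

April 2026 begins on a Wednesday, so the first Sunday is April 5 (4 days later).
The 3rd Sunday is 2 weeks later: 5 + 14 = 19.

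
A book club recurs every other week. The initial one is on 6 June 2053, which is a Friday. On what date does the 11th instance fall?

24 October 2053

The 11th occurrence is 10 intervals after the first: 10 × 14 = 140 days after 6 June 2053.
June has 30 days — 24 days to the end of June leaves 116.
July has 31 days (85 left).
August has 31 days (54 left).
September has 30 days (24 left).
24 days into October → 24 October 2053.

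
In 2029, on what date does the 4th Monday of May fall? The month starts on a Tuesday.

May 28, 2029

May 2029 begins on a Tuesday, so the first Monday is May 7 (6 days later).
The 4th Monday is 3 weeks later: 7 + 21 = 28.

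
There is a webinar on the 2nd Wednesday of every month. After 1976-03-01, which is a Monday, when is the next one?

1976-03-10

March 1976 starts on a Monday; its first Wednesday is the 3rd, so the 2nd Wednesday is the 10th — 1976-03-10.
1976-03-10 is after 1976-03-01, so that is the next one.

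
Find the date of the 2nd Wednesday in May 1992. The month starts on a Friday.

May 1992 begins on a Friday, so the first Wednesday is May 6 (5 days later).
The 2nd Wednesday is 1 weeks later: 6 + 7 = 13.

May 13, 1992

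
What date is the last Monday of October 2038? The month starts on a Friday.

October 25, 2038

October 2038 begins on a Friday, so the first Monday is October 4 (3 days later).
October 2038 has 31 days. Adding weeks: 4, 11, 18, 25 — the last one ≤ 31 is the 25th.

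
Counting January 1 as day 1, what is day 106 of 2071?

Apr 16, 2071

Jan has 31 days (106 − 31 = 75 remain).
Feb has 28 days (75 − 28 = 47 remain).
Mar has 31 days (47 − 31 = 16 remain).
16 into Apr → Apr 16.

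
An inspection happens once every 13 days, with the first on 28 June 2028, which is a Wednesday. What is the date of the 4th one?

The 4th occurrence is 3 intervals after the first: 3 × 13 = 39 days after 28 June 2028.
June has 30 days — 2 days to the end of June leaves 37.
July has 31 days (6 left).
6 days into August → 6 August 2028.

6 August 2028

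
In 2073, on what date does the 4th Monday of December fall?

2073-12-25

December 2073 begins on a Friday, so the first Monday is December 4 (3 days later).
The 4th Monday is 3 weeks later: 4 + 21 = 25.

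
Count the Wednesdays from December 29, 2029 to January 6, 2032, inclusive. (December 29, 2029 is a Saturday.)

December 29, 2029 is a Saturday; the first Wednesday on or after it is January 2, 2030 (4 days later).
From January 2, 2030 to January 6, 2032: 363 + 365 + 6 = 734 days (rest of 2030, 2031, to January 6, 2032 in 2032).
734 ÷ 7 = 104 full weeks with remainder 6, so 104 more Wednesdays after the first → 105.

105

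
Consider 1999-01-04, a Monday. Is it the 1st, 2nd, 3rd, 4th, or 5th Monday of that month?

1st

Day 4 falls in week ⌈4/7⌉ of the month.
Days 1–7 hold the 1st Monday, 8–14 the 2nd, 15–21 the 3rd, 22–28 the 4th, 29–31 the 5th.
4 is in the range for the 1st.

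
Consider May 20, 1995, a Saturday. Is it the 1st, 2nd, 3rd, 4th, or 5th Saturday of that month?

3rd

Day 20 falls in week ⌈20/7⌉ of the month.
Days 1–7 hold the 1st Saturday, 8–14 the 2nd, 15–21 the 3rd, 22–28 the 4th, 29–31 the 5th.
20 is in the range for the 3rd.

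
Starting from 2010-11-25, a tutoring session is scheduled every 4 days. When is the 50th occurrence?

2011-06-09

The 50th occurrence is 49 intervals after the first: 49 × 4 = 196 days after 2010-11-25.
November has 30 days — 5 days to the end of November leaves 191.
December has 31 days (160 left).
January has 31 days (129 left).
February has 28 days (101 left).
March has 31 days (70 left).
April has 30 days (40 left).
May has 31 days (9 left).
9 days into June → 2011-06-09.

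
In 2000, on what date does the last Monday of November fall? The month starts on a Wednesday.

November 27, 2000

November 2000 begins on a Wednesday, so the first Monday is November 6 (5 days later).
November 2000 has 30 days. Adding weeks: 6, 13, 20, 27 — the last one ≤ 30 is the 27th.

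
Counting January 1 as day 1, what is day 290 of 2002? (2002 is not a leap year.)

January has 31 days (290 − 31 = 259 remain).
February has 28 days (259 − 28 = 231 remain).
March has 31 days (231 − 31 = 200 remain).
April has 30 days (200 − 30 = 170 remain).
May has 31 days (170 − 31 = 139 remain).
June has 30 days (139 − 30 = 109 remain).
July has 31 days (109 − 31 = 78 remain).
August has 31 days (78 − 31 = 47 remain).
September has 30 days (47 − 30 = 17 remain).
17 into October → October 17.

October 17, 2002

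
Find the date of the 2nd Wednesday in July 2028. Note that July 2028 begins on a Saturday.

July 2028 begins on a Saturday, so the first Wednesday is July 5 (4 days later).
The 2nd Wednesday is 1 weeks later: 5 + 7 = 12.

July 12, 2028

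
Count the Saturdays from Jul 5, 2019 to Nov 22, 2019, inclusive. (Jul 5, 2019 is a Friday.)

Jul 5, 2019 is a Friday; the first Saturday on or after it is Jul 6, 2019 (1 day later).
From Jul 6, 2019 to Nov 22, 2019: 25 + 31 + 30 + 31 + 22 = 139 days (rest of Jul, Aug, Sep, Oct, Nov).
139 ÷ 7 = 19 full weeks with remainder 6, so 19 more Saturdays after the first → 20.

20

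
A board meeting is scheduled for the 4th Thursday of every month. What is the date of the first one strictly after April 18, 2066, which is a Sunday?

April 22, 2066

April 2066 starts on a Thursday; its first Thursday is the 1st, so the 4th Thursday is the 22nd — April 22, 2066.
April 22, 2066 is after April 18, 2066, so that is the next one.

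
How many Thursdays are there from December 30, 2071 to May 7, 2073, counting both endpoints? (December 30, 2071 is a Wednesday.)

71

December 30, 2071 is a Wednesday; the first Thursday on or after it is December 31, 2071 (1 day later).
From December 31, 2071 to May 7, 2073: 0 + 366 + 127 = 493 days (rest of 2071, 2072, to May 7, 2073 in 2073).
493 ÷ 7 = 70 full weeks with remainder 3, so 70 more Thursdays after the first → 71.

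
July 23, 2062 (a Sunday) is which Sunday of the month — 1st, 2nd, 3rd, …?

Day 23 falls in week ⌈23/7⌉ of the month.
Days 1–7 hold the 1st Sunday, 8–14 the 2nd, 15–21 the 3rd, 22–28 the 4th, 29–31 the 5th.
23 is in the range for the 4th.

4th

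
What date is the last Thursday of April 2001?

April 26, 2001

The first Thursday of April 2001 is April 5.
April 2001 has 30 days. Adding weeks: 5, 12, 19, 26 — the last one ≤ 30 is the 26th.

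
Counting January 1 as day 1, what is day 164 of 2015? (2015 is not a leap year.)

2015-06-13

January has 31 days (164 − 31 = 133 remain).
February has 28 days (133 − 28 = 105 remain).
March has 31 days (105 − 31 = 74 remain).
April has 30 days (74 − 30 = 44 remain).
May has 31 days (44 − 31 = 13 remain).
13 into June → June 13.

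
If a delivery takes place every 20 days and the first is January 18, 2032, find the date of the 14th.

The 14th occurrence is 13 intervals after the first: 13 × 20 = 260 days after January 18, 2032.
January has 31 days — 13 days to the end of January leaves 247.
February has 29 days (218 left).
March has 31 days (187 left).
April has 30 days (157 left).
May has 31 days (126 left).
June has 30 days (96 left).
July has 31 days (65 left).
August has 31 days (34 left).
September has 30 days (4 left).
4 days into October → October 4, 2032.

October 4, 2032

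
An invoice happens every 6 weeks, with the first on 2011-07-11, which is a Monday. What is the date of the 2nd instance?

The 2nd occurrence is 1 interval after the first: 1 × 42 = 42 days after 2011-07-11.
July has 31 days — 20 days to the end of July leaves 22.
22 days into August → 2011-08-22.

2011-08-22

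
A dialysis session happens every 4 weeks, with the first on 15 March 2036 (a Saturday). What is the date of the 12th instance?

17 January 2037

The 12th occurrence is 11 intervals after the first: 11 × 28 = 308 days after 15 March 2036.
March has 31 days — 16 days to the end of March leaves 292.
April has 30 days (262 left).
May has 31 days (231 left).
June has 30 days (201 left).
July has 31 days (170 left).
August has 31 days (139 left).
September has 30 days (109 left).
October has 31 days (78 left).
November has 30 days (48 left).
December has 31 days (17 left).
17 days into January → 17 January 2037.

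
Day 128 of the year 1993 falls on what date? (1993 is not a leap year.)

Jan has 31 days (128 − 31 = 97 remain).
Feb has 28 days (97 − 28 = 69 remain).
Mar has 31 days (69 − 31 = 38 remain).
Apr has 30 days (38 − 30 = 8 remain).
8 into May → May 8.

May 8, 1993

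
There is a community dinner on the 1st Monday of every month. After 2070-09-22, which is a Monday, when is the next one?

2070-10-06

September 2070 starts on a Monday, so its 1st Monday is 2070-09-01.
That is not after 2070-09-22, so look at October 2070.
October 2070 starts on a Wednesday, so its 1st Monday is 2070-10-06 (5 days in).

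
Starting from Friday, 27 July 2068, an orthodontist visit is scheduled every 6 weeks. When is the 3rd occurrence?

19 October 2068

The 3rd occurrence is 2 intervals after the first: 2 × 42 = 84 days after 27 July 2068.
July has 31 days — 4 days to the end of July leaves 80.
August has 31 days (49 left).
September has 30 days (19 left).
19 days into October → 19 October 2068.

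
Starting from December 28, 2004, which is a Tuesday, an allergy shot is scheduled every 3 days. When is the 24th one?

The 24th occurrence is 23 intervals after the first: 23 × 3 = 69 days after December 28, 2004.
December has 31 days — 3 days to the end of December leaves 66.
January has 31 days (35 left).
February has 28 days (7 left).
7 days into March → March 7, 2005.

March 7, 2005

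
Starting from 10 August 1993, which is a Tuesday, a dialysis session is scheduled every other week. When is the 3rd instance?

7 September 1993

The 3rd occurrence is 2 intervals after the first: 2 × 14 = 28 days after 10 August 1993.
August has 31 days — 21 days to the end of August leaves 7.
7 days into September → 7 September 1993.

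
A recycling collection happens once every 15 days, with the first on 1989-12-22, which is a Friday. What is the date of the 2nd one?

1990-01-06

The 2nd occurrence is 1 interval after the first: 1 × 15 = 15 days after 1989-12-22.
December has 31 days — 9 days to the end of December leaves 6.
6 days into January → 1990-01-06.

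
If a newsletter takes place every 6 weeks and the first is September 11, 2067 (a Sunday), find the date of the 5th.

The 5th occurrence is 4 intervals after the first: 4 × 42 = 168 days after September 11, 2067.
September has 30 days — 19 days to the end of September leaves 149.
October has 31 days (118 left).
November has 30 days (88 left).
December has 31 days (57 left).
January has 31 days (26 left).
26 days into February → February 26, 2068.

February 26, 2068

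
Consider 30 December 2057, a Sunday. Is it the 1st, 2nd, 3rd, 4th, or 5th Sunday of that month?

5th

Day 30 falls in week ⌈30/7⌉ of the month.
Days 1–7 hold the 1st Sunday, 8–14 the 2nd, 15–21 the 3rd, 22–28 the 4th, 29–31 the 5th.
30 is in the range for the 5th.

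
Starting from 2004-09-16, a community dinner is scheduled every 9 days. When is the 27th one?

The 27th occurrence is 26 intervals after the first: 26 × 9 = 234 days after 2004-09-16.
September has 30 days — 14 days to the end of September leaves 220.
October has 31 days (189 left).
November has 30 days (159 left).
December has 31 days (128 left).
January has 31 days (97 left).
February has 28 days (69 left).
March has 31 days (38 left).
April has 30 days (8 left).
8 days into May → 2005-05-08.

2005-05-08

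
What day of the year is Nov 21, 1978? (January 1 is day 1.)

325

Days in months before Nov: 31 + 28 + 31 + 30 + 31 + 30 + 31 + 31 + 30 + 31 = 304.
Plus 21 days into Nov → day 325.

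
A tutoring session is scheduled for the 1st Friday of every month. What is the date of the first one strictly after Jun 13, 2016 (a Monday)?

Jul 1, 2016

Jun 2016 starts on a Wednesday, so its 1st Friday is Jun 3, 2016 (2 days in).
That is not after Jun 13, 2016, so look at Jul 2016.
Jul 2016 starts on a Friday, so its 1st Friday is Jul 1, 2016.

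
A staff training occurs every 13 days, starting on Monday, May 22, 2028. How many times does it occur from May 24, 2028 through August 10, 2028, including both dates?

Occurrences land 13·i days after May 22, 2028 for i = 0, 1, 2, …
May 24, 2028 is 2 days after the start; 2 ÷ 13 = 0 remainder 2; since the remainder is 2, round up to i = 1. First occurrence in the window: #2 on June 4, 2028 (1×13 = 13 days in).
August 10, 2028 is 80 days after the start; 80 ÷ 13 = 6 remainder 2. Last occurrence in the window: #7 on August 8, 2028.
Occurrences #2 through #7: 6 in total.

6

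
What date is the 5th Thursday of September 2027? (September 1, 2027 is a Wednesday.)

September 2027 begins on a Wednesday, so the first Thursday is September 2 (1 day later).
The 5th Thursday is 4 weeks later: 2 + 28 = 30.

September 30, 2027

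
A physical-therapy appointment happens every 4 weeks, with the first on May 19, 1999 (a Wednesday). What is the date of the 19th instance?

The 19th occurrence is 18 intervals after the first: 18 × 28 = 504 days after May 19, 1999.
May has 31 days — 12 days to the end of May leaves 492.
From end of May to end of 1999 is 214 days (278 left).
Jan has 31 days (247 left).
Feb has 29 days (218 left).
Mar has 31 days (187 left).
Apr has 30 days (157 left).
May has 31 days (126 left).
Jun has 30 days (96 left).
Jul has 31 days (65 left).
Aug has 31 days (34 left).
Sep has 30 days (4 left).
4 days into Oct → Oct 4, 2000.

Oct 4, 2000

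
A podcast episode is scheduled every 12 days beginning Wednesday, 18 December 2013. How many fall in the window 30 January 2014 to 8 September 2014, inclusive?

Occurrences land 12·i days after 18 December 2013 for i = 0, 1, 2, …
30 January 2014 is 43 days after the start; 43 ÷ 12 = 3 remainder 7; since the remainder is 7, round up to i = 4. First occurrence in the window: #5 on 4 February 2014 (4×12 = 48 days in).
8 September 2014 is 264 days after the start; 264 ÷ 12 = 22 remainder 0. Last occurrence in the window: #23 on 8 September 2014.
Occurrences #5 through #23: 19 in total.

19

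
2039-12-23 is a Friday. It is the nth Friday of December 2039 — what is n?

4th

Day 23 falls in week ⌈23/7⌉ of the month.
Days 1–7 hold the 1st Friday, 8–14 the 2nd, 15–21 the 3rd, 22–28 the 4th, 29–31 the 5th.
23 is in the range for the 4th.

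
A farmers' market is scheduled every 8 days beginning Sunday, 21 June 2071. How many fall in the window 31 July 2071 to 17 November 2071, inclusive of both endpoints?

14

Occurrences land 8·i days after 21 June 2071 for i = 0, 1, 2, …
31 July 2071 is 40 days after the start; 40 ÷ 8 = 5 remainder 0. First occurrence in the window: #6 on 31 July 2071 (5×8 = 40 days in).
17 November 2071 is 149 days after the start; 149 ÷ 8 = 18 remainder 5. Last occurrence in the window: #19 on 12 November 2071.
Occurrences #6 through #19: 14 in total.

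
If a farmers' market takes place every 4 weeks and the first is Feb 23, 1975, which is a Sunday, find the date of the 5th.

The 5th occurrence is 4 intervals after the first: 4 × 28 = 112 days after Feb 23, 1975.
Feb has 28 days — 5 days to the end of Feb leaves 107.
Mar has 31 days (76 left).
Apr has 30 days (46 left).
May has 31 days (15 left).
15 days into Jun → Jun 15, 1975.

Jun 15, 1975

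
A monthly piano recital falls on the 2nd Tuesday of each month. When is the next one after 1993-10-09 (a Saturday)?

1993-10-12

October 1993 starts on a Friday; its first Tuesday is the 5th, so the 2nd Tuesday is the 12th — 1993-10-12.
1993-10-12 is after 1993-10-09, so that is the next one.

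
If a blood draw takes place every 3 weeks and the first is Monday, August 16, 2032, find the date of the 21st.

The 21st occurrence is 20 intervals after the first: 20 × 21 = 420 days after August 16, 2032.
August has 31 days — 15 days to the end of August leaves 405.
From end of August to end of 2032 is 122 days (283 left).
January has 31 days (252 left).
February has 28 days (224 left).
March has 31 days (193 left).
April has 30 days (163 left).
May has 31 days (132 left).
June has 30 days (102 left).
July has 31 days (71 left).
August has 31 days (40 left).
September has 30 days (10 left).
10 days into October → October 10, 2033.

October 10, 2033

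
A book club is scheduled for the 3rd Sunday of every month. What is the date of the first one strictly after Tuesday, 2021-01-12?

2021-01-17

January 2021 starts on a Friday; its first Sunday is the 3rd, so the 3rd Sunday is the 17th — 2021-01-17.
2021-01-17 is after 2021-01-12, so that is the next one.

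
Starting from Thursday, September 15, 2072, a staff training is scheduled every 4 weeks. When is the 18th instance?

The 18th occurrence is 17 intervals after the first: 17 × 28 = 476 days after September 15, 2072.
September has 30 days — 15 days to the end of September leaves 461.
From end of September to end of 2072 is 92 days (369 left).
2073 has 365 days (4 left).
4 days into January → January 4, 2074.

January 4, 2074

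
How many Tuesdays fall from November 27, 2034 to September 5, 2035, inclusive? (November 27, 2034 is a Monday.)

41

November 27, 2034 is a Monday; the first Tuesday on or after it is November 28, 2034 (1 day later).
From November 28, 2034 to September 5, 2035: 2 + 31 + 31 + 28 + 31 + 30 + 31 + 30 + 31 + 31 + 5 = 281 days (rest of November, December, January, February, March, April, May, June, July, August, September).
281 ÷ 7 = 40 full weeks with remainder 1, so 40 more Tuesdays after the first → 41.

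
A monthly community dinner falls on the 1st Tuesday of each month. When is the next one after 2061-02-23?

February 2061 starts on a Tuesday, so its 1st Tuesday is 2061-02-01.
That is not after 2061-02-23, so look at March 2061.
March 2061 starts on a Tuesday, so its 1st Tuesday is 2061-03-01.

2061-03-01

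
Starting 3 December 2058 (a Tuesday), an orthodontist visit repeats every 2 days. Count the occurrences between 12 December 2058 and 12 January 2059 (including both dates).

16

Occurrences land 2·i days after 3 December 2058 for i = 0, 1, 2, …
12 December 2058 is 9 days after the start; 9 ÷ 2 = 4 remainder 1; since the remainder is 1, round up to i = 5. First occurrence in the window: #6 on 13 December 2058 (5×2 = 10 days in).
12 January 2059 is 40 days after the start; 40 ÷ 2 = 20 remainder 0. Last occurrence in the window: #21 on 12 January 2059.
Occurrences #6 through #21: 16 in total.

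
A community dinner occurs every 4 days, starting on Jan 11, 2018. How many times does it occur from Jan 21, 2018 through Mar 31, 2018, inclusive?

Occurrences land 4·i days after Jan 11, 2018 for i = 0, 1, 2, …
Jan 21, 2018 is 10 days after the start; 10 ÷ 4 = 2 remainder 2; since the remainder is 2, round up to i = 3. First occurrence in the window: #4 on Jan 23, 2018 (3×4 = 12 days in).
Mar 31, 2018 is 79 days after the start; 79 ÷ 4 = 19 remainder 3. Last occurrence in the window: #20 on Mar 28, 2018.
Occurrences #4 through #20: 17 in total.

17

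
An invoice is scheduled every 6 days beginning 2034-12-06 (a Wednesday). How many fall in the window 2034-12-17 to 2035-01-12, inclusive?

5

Occurrences land 6·i days after 2034-12-06 for i = 0, 1, 2, …
2034-12-17 is 11 days after the start; 11 ÷ 6 = 1 remainder 5; since the remainder is 5, round up to i = 2. First occurrence in the window: #3 on 2034-12-18 (2×6 = 12 days in).
2035-01-12 is 37 days after the start; 37 ÷ 6 = 6 remainder 1. Last occurrence in the window: #7 on 2035-01-11.
Occurrences #3 through #7: 5 in total.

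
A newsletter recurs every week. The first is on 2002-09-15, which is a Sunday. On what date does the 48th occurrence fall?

The 48th occurrence is 47 intervals after the first: 47 × 7 = 329 days after 2002-09-15.
September has 30 days — 15 days to the end of September leaves 314.
October has 31 days (283 left).
November has 30 days (253 left).
December has 31 days (222 left).
January has 31 days (191 left).
February has 28 days (163 left).
March has 31 days (132 left).
April has 30 days (102 left).
May has 31 days (71 left).
June has 30 days (41 left).
July has 31 days (10 left).
10 days into August → 2003-08-10.

2003-08-10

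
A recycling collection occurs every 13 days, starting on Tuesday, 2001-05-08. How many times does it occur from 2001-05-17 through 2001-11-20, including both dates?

15

Occurrences land 13·i days after 2001-05-08 for i = 0, 1, 2, …
2001-05-17 is 9 days after the start; 9 ÷ 13 = 0 remainder 9; since the remainder is 9, round up to i = 1. First occurrence in the window: #2 on 2001-05-21 (1×13 = 13 days in).
2001-11-20 is 196 days after the start; 196 ÷ 13 = 15 remainder 1. Last occurrence in the window: #16 on 2001-11-19.
Occurrences #2 through #16: 15 in total.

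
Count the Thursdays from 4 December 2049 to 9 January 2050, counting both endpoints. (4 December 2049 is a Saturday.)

5

4 December 2049 is a Saturday; the first Thursday on or after it is 9 December 2049 (5 days later).
From 9 December 2049 to 9 January 2050: 22 + 9 = 31 days (rest of December, January).
31 ÷ 7 = 4 full weeks with remainder 3, so 4 more Thursdays after the first → 5.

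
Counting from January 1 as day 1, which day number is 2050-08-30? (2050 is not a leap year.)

Days in months before August: 31 + 28 + 31 + 30 + 31 + 30 + 31 = 212.
Plus 30 days into August → day 242.

242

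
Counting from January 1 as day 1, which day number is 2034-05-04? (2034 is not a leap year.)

124

Days in months before May: 31 + 28 + 31 + 30 = 120.
Plus 4 days into May → day 124.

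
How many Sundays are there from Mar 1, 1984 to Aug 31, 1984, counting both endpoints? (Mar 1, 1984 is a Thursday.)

26

Mar 1, 1984 is a Thursday; the first Sunday on or after it is Mar 4, 1984 (3 days later).
From Mar 4, 1984 to Aug 31, 1984: 27 + 30 + 31 + 30 + 31 + 31 = 180 days (rest of Mar, Apr, May, Jun, Jul, Aug).
180 ÷ 7 = 25 full weeks with remainder 5, so 25 more Sundays after the first → 26.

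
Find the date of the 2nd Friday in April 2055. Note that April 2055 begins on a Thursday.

April 2055 begins on a Thursday, so the first Friday is April 2 (1 day later).
The 2nd Friday is 1 weeks later: 2 + 7 = 9.

2055-04-09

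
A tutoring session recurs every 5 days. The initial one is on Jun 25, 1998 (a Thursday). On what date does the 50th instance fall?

Feb 25, 1999

The 50th occurrence is 49 intervals after the first: 49 × 5 = 245 days after Jun 25, 1998.
Jun has 30 days — 5 days to the end of Jun leaves 240.
Jul has 31 days (209 left).
Aug has 31 days (178 left).
Sep has 30 days (148 left).
Oct has 31 days (117 left).
Nov has 30 days (87 left).
Dec has 31 days (56 left).
Jan has 31 days (25 left).
25 days into Feb → Feb 25, 1999.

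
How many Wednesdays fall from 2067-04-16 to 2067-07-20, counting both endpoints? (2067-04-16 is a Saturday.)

14

2067-04-16 is a Saturday; the first Wednesday on or after it is 2067-04-20 (4 days later).
From 2067-04-20 to 2067-07-20: 10 + 31 + 30 + 20 = 91 days (rest of April, May, June, July).
91 ÷ 7 = 13 full weeks with remainder 0, so 13 more Wednesdays after the first → 14.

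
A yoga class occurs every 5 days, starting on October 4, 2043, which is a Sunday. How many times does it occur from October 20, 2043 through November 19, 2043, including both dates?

Occurrences land 5·i days after October 4, 2043 for i = 0, 1, 2, …
October 20, 2043 is 16 days after the start; 16 ÷ 5 = 3 remainder 1; since the remainder is 1, round up to i = 4. First occurrence in the window: #5 on October 24, 2043 (4×5 = 20 days in).
November 19, 2043 is 46 days after the start; 46 ÷ 5 = 9 remainder 1. Last occurrence in the window: #10 on November 18, 2043.
Occurrences #5 through #10: 6 in total.

6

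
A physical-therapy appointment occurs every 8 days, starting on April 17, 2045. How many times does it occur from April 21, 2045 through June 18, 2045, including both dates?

7

Occurrences land 8·i days after April 17, 2045 for i = 0, 1, 2, …
April 21, 2045 is 4 days after the start; 4 ÷ 8 = 0 remainder 4; since the remainder is 4, round up to i = 1. First occurrence in the window: #2 on April 25, 2045 (1×8 = 8 days in).
June 18, 2045 is 62 days after the start; 62 ÷ 8 = 7 remainder 6. Last occurrence in the window: #8 on June 12, 2045.
Occurrences #2 through #8: 7 in total.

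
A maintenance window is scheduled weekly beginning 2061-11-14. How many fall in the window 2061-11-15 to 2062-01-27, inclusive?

10

Occurrences land 7·i days after 2061-11-14 for i = 0, 1, 2, …
2061-11-15 is 1 day after the start; 1 ÷ 7 = 0 remainder 1; since the remainder is 1, round up to i = 1. First occurrence in the window: #2 on 2061-11-21 (1×7 = 7 days in).
2062-01-27 is 74 days after the start; 74 ÷ 7 = 10 remainder 4. Last occurrence in the window: #11 on 2062-01-23.
Occurrences #2 through #11: 10 in total.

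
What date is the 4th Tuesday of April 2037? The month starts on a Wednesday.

April 2037 begins on a Wednesday, so the first Tuesday is April 7 (6 days later).
The 4th Tuesday is 3 weeks later: 7 + 21 = 28.

28 April 2037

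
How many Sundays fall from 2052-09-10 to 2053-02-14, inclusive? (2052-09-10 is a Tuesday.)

22

2052-09-10 is a Tuesday; the first Sunday on or after it is 2052-09-15 (5 days later).
From 2052-09-15 to 2053-02-14: 15 + 31 + 30 + 31 + 31 + 14 = 152 days (rest of September, October, November, December, January, February).
152 ÷ 7 = 21 full weeks with remainder 5, so 21 more Sundays after the first → 22.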